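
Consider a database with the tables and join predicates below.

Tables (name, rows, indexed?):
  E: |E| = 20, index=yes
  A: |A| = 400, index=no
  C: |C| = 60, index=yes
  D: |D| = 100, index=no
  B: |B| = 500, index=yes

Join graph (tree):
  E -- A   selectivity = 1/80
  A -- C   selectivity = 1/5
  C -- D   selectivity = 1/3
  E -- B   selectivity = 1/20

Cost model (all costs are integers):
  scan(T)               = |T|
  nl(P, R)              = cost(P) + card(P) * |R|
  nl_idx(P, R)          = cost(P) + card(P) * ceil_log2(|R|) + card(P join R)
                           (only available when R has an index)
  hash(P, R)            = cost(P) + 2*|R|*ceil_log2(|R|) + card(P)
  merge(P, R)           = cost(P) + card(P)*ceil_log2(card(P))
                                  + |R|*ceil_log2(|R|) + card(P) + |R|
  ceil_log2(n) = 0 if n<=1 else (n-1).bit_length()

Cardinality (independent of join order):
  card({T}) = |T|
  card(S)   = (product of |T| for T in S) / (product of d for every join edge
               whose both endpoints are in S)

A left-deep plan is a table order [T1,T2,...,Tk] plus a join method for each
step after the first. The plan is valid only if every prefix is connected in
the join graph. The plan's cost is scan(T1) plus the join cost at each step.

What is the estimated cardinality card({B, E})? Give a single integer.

500

Tables in S: B(500), E(20)
Edges inside S: E-B(d=20)
numerator = 500 * 20 = 10000
denominator = 20 = 20
card(S) = 10000 / 20 = 500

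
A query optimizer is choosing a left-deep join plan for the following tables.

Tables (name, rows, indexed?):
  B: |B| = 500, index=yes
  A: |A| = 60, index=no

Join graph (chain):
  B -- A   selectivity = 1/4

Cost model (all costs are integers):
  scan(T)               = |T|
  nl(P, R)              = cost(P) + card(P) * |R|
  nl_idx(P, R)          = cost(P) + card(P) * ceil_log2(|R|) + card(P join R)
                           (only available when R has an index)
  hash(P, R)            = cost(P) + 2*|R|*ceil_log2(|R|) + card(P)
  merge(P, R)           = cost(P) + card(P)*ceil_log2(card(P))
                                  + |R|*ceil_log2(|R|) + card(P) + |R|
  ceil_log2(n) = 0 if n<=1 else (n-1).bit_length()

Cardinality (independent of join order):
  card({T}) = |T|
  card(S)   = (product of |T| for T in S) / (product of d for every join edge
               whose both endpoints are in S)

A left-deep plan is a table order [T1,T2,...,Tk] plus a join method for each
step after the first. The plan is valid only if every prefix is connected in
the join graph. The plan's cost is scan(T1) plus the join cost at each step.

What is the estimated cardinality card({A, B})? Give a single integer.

7500

Tables in S: A(60), B(500)
Edges inside S: B-A(d=4)
numerator = 60 * 500 = 30000
denominator = 4 = 4
card(S) = 30000 / 4 = 7500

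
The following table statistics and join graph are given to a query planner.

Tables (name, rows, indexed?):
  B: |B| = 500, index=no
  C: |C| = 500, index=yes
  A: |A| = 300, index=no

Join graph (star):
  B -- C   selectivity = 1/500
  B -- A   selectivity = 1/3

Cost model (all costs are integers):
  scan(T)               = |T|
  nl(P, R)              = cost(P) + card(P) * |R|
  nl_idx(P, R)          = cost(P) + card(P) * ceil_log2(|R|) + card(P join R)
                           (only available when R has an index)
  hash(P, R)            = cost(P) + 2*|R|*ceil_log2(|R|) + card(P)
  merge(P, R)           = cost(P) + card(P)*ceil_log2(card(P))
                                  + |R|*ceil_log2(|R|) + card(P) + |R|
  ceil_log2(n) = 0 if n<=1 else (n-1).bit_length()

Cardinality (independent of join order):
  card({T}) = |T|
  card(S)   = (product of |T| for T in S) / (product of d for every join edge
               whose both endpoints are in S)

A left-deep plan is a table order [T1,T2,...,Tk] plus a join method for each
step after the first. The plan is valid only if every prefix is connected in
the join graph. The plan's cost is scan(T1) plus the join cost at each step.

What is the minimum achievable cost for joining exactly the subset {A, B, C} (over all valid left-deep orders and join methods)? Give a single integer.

Selinger DP over subsets of {A,B,C}:
  {B}: scan cost=500, card=500
  {C}: scan cost=500, card=500
  {A}: scan cost=300, card=300
  {BC}: card=500; try (C,nl_idx)→5500, (C,hash)→10000, (B,hash)→10000, (C,merge)→10500, (B,merge)→10500, (C,nl)→250500 …(+1); best=5500 via (C,nl_idx)
  {AB}: card=50000; try (A,hash)→6400, (B,merge)→8300, (A,merge)→8500, (B,hash)→9600, (B,nl)→150300, (A,nl)→150500; best=6400 via (A,hash)
  {ABC}: card=50000; try (A,hash)→11400, (A,merge)→13500, (C,hash)→65400, (A,nl)→155500, (C,nl_idx)→506400, (C,merge)→861400 …(+1); best=11400 via (A,hash)

11400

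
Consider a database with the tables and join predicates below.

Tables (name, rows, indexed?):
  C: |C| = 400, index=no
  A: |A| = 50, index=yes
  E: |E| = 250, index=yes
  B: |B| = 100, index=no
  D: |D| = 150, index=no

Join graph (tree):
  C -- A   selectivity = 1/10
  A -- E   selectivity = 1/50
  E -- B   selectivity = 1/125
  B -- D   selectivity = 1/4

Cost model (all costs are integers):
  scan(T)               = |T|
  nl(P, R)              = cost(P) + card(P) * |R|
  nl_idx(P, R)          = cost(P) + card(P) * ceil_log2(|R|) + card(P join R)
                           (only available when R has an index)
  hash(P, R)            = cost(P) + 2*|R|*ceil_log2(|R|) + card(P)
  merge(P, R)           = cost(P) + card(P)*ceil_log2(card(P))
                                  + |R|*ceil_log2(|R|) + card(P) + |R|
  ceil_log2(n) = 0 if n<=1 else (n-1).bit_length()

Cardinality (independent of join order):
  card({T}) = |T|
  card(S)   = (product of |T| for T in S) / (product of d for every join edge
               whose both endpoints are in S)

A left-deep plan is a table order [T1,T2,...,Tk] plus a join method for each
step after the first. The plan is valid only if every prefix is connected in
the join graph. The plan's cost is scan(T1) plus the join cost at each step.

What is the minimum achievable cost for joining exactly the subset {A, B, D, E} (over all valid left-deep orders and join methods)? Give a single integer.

Selinger DP over subsets of {A,B,D,E}:
  {A}: scan cost=50, card=50
  {E}: scan cost=250, card=250
  {B}: scan cost=100, card=100
  {D}: scan cost=150, card=150
  {AE}: card=250; try (E,nl_idx)→700, (A,hash)→1100, (A,nl_idx)→2000, (E,merge)→2650, (A,merge)→2850, (E,hash)→4100 …(+2); best=700 via (E,nl_idx)
  {BE}: card=200; try (E,nl_idx)→1100, (B,hash)→1900, (E,merge)→3150, (B,merge)→3300, (E,hash)→4200, (E,nl)→25100 …(+1); best=1100 via (E,nl_idx)
  {BD}: card=3750; try (B,hash)→1700, (D,merge)→2250, (B,merge)→2300, (D,hash)→2600, (D,nl)→15100, (B,nl)→15150; best=1700 via (B,hash)
  {ABE}: card=200; try (A,hash)→1900, (B,hash)→2350, (A,nl_idx)→2500, (A,merge)→3250, (B,merge)→3750, (A,nl)→11100 …(+1); best=1900 via (A,hash)
  {BDE}: card=7500; try (D,hash)→3700, (D,merge)→4250, (E,hash)→9450, (D,nl)→31100, (E,nl_idx)→39200, (E,merge)→52700 …(+1); best=3700 via (D,hash)
  {ABDE}: card=7500; try (D,hash)→4500, (D,merge)→5050, (A,hash)→11800, (D,nl)→31900, (A,nl_idx)→56200, (A,merge)→109050 …(+1); best=4500 via (D,hash)

4500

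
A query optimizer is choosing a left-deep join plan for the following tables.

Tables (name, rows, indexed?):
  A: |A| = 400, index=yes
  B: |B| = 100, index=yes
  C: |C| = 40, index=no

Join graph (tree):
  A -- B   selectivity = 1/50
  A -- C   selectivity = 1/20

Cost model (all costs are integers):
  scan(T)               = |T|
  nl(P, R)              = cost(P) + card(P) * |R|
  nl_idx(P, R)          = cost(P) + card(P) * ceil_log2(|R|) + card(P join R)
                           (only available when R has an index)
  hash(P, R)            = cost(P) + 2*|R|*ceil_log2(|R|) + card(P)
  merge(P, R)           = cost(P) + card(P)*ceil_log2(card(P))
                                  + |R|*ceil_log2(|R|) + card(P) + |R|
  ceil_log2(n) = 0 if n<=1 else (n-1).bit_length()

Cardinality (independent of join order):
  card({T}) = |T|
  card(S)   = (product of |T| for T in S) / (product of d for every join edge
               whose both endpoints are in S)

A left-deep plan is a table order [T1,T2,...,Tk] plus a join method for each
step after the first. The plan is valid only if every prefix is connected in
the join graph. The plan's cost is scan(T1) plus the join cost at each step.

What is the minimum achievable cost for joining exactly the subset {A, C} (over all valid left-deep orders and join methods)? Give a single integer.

1200

Selinger DP over subsets of {A,C}:
  {A}: scan cost=400, card=400
  {C}: scan cost=40, card=40
  {AC}: card=800; try (A,nl_idx)→1200, (C,hash)→1280, (A,merge)→4320, (C,merge)→4680, (A,hash)→7280, (A,nl)→16040 …(+1); best=1200 via (A,nl_idx)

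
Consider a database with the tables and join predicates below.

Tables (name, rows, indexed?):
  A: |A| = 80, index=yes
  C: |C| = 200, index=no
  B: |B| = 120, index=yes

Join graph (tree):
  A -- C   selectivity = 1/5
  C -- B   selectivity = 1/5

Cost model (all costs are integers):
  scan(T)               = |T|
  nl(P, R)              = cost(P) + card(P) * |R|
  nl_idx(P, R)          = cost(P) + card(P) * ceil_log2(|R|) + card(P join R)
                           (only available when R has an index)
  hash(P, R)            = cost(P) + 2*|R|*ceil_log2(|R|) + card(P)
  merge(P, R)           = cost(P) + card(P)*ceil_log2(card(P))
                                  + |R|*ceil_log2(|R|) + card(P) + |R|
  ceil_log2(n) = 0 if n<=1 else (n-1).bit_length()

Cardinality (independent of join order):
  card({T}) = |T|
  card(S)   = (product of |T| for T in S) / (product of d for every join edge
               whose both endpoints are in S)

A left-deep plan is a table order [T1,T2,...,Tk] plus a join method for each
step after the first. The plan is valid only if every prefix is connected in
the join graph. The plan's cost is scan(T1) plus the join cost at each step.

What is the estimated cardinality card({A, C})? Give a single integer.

Tables in S: A(80), C(200)
Edges inside S: A-C(d=5)
numerator = 80 * 200 = 16000
denominator = 5 = 5
card(S) = 16000 / 5 = 3200

3200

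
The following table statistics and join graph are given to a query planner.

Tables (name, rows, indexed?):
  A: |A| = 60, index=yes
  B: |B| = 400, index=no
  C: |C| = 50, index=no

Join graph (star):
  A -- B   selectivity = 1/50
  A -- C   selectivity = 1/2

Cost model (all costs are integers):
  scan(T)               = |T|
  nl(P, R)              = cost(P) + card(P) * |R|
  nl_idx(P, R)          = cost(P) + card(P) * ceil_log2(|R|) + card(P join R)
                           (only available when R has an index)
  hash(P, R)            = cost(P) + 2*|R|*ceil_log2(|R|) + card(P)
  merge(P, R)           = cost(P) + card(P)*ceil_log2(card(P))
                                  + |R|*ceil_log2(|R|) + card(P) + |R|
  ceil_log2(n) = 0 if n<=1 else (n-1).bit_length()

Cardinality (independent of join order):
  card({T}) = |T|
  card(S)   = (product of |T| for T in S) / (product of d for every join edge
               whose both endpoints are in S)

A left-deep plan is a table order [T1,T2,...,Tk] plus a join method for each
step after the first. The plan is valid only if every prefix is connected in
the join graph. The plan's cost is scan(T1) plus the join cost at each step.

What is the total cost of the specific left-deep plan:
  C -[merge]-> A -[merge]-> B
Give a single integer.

step 1: scan C: cost=50, card=50
step 2: join A via merge
    card(P join A) = 50*60/(2) = 1500
    cost = 50 + 50*6 + 60*6 + 50 + 60 = 820
step 3: join B via merge
    card(P join B) = 1500*400/(50) = 12000
    cost = 820 + 1500*11 + 400*9 + 1500 + 400 = 22820

22820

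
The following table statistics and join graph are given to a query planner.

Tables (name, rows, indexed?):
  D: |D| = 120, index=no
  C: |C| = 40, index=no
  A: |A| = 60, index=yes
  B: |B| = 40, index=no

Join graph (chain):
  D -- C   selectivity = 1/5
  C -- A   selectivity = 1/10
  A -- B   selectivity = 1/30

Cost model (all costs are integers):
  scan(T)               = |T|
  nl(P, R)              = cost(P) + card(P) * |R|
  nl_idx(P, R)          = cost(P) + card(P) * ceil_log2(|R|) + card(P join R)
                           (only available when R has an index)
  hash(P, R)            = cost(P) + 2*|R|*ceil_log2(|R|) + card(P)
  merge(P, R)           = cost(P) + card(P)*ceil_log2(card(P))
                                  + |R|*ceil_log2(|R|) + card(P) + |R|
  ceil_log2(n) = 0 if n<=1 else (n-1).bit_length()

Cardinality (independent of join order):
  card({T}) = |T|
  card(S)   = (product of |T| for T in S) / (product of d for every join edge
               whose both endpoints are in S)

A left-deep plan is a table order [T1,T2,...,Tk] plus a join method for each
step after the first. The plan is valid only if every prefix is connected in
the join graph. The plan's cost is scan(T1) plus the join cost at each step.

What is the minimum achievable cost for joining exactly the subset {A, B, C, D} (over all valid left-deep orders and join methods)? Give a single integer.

Selinger DP over subsets of {A,B,C,D}:
  {D}: scan cost=120, card=120
  {C}: scan cost=40, card=40
  {A}: scan cost=60, card=60
  {B}: scan cost=40, card=40
  {CD}: card=960; try (C,hash)→720, (D,merge)→1280, (C,merge)→1360, (D,hash)→1760, (D,nl)→4840, (C,nl)→4920; best=720 via (C,hash)
  {AC}: card=240; try (A,nl_idx)→520, (C,hash)→600, (A,merge)→740, (C,merge)→760, (A,hash)→800, (A,nl)→2440 …(+1); best=520 via (A,nl_idx)
  {AB}: card=80; try (A,nl_idx)→360, (B,hash)→600, (A,merge)→740, (B,merge)→760, (A,hash)→800, (A,nl)→2440 …(+1); best=360 via (A,nl_idx)
  {ACD}: card=5760; try (A,hash)→2400, (D,hash)→2440, (D,merge)→3640, (A,merge)→11700, (A,nl_idx)→12240, (D,nl)→29320 …(+1); best=2400 via (A,hash)
  {ABC}: card=320; try (C,hash)→920, (B,hash)→1240, (C,merge)→1280, (B,merge)→2960, (C,nl)→3560, (B,nl)→10120; best=920 via (C,hash)
  {ABCD}: card=7680; try (D,hash)→2920, (D,merge)→5080, (B,hash)→8640, (D,nl)→39320, (B,merge)→83320, (B,nl)→232800; best=2920 via (D,hash)

2920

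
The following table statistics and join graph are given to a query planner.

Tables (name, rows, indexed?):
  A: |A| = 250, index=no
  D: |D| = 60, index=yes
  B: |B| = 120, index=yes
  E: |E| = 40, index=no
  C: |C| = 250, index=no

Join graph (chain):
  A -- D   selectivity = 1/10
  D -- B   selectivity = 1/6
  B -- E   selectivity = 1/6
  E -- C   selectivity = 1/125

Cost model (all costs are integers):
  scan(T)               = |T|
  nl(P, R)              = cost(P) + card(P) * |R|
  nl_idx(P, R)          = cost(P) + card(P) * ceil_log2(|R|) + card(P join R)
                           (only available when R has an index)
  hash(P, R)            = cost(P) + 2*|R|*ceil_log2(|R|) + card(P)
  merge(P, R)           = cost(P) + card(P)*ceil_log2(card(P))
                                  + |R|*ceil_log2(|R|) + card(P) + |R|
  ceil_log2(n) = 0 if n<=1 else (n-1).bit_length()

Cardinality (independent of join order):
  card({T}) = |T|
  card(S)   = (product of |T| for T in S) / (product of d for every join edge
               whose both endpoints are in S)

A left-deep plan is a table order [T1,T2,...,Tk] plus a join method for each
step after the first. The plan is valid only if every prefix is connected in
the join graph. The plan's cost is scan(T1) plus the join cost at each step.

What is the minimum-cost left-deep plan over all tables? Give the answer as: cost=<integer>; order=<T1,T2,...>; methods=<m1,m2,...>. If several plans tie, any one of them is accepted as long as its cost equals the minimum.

Selinger DP (subsets sized 1..n):
  {A}: scan cost=250, card=250
  {D}: scan cost=60, card=60
  {B}: scan cost=120, card=120
  {E}: scan cost=40, card=40
  {C}: scan cost=250, card=250
  {AD}: card=1500; try (D,hash)→1220, (A,merge)→2730, (D,merge)→2920, (D,nl_idx)→3250, (A,hash)→4120, (A,nl)→15060 …(+1); best=1220 via (D,hash)
  {BD}: card=1200; try (D,hash)→960, (B,merge)→1440, (D,merge)→1500, (B,nl_idx)→1680, (B,hash)→1800, (D,nl_idx)→2040 …(+2); best=960 via (D,hash)
  {BE}: card=800; try (E,hash)→720, (B,nl_idx)→1120, (B,merge)→1280, (E,merge)→1360, (B,hash)→1760, (B,nl)→4840 …(+1); best=720 via (E,hash)
  {CE}: card=80; try (E,hash)→980, (C,merge)→2570, (E,merge)→2780, (C,hash)→4080, (C,nl)→10040, (E,nl)→10250; best=980 via (E,hash)
  {ABD}: card=30000; try (B,hash)→4400, (A,hash)→6160, (A,merge)→17610, (B,merge)→20180, (B,nl_idx)→41720, (B,nl)→181220 …(+1); best=4400 via (B,hash)
  {BDE}: card=8000; try (D,hash)→2240, (E,hash)→2640, (D,merge)→9940, (D,nl_idx)→13520, (E,merge)→15640, (D,nl)→48720 …(+1); best=2240 via (D,hash)
  {BCE}: card=1600; try (B,merge)→2580, (B,hash)→2740, (B,nl_idx)→3140, (C,hash)→5520, (B,nl)→10580, (C,merge)→11770 …(+1); best=2580 via (B,merge)
  {ABDE}: card=200000; try (A,hash)→14240, (E,hash)→34880, (A,merge)→116490, (E,merge)→484680, (E,nl)→1204400, (A,nl)→2002240; best=14240 via (A,hash)
  {BCDE}: card=16000; try (D,hash)→4900, (C,hash)→14240, (D,merge)→22200, (D,nl_idx)→28180, (D,nl)→98580, (C,merge)→116490 …(+1); best=4900 via (D,hash)
  {ABCDE}: card=400000; try (A,hash)→24900, (C,hash)→218240, (A,merge)→247150, (C,merge)→3816490, (A,nl)→4004900, (C,nl)→50014240; best=24900 via (A,hash)

cost=24900; order=C,E,B,D,A; methods=hash,merge,hash,hash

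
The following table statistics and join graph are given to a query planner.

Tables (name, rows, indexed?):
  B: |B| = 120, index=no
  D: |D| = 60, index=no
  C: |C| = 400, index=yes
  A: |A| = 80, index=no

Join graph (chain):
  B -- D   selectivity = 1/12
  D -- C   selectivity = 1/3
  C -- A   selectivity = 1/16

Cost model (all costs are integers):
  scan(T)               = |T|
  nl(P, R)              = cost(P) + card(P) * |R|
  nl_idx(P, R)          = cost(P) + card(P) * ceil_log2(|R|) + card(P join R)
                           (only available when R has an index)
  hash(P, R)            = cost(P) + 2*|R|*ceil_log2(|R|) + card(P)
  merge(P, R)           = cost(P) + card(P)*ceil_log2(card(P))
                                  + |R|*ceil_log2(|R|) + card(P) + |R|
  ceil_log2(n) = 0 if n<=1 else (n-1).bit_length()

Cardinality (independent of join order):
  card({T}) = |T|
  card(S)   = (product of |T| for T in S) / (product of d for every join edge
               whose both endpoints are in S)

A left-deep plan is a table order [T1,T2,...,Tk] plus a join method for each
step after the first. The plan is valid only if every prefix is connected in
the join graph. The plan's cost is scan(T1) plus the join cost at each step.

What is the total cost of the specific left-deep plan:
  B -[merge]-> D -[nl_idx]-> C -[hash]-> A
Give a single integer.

168020

step 1: scan B: cost=120, card=120
step 2: join D via merge
    card(P join D) = 120*60/(12) = 600
    cost = 120 + 120*7 + 60*6 + 120 + 60 = 1500
step 3: join C via nl_idx
    card(P join C) = 600*400/(3) = 80000
    cost = 1500 + 600*9 + 80000 = 86900
step 4: join A via hash
    card(P join A) = 80000*80/(16) = 400000
    cost = 86900 + 2*80*7 + 80000 = 168020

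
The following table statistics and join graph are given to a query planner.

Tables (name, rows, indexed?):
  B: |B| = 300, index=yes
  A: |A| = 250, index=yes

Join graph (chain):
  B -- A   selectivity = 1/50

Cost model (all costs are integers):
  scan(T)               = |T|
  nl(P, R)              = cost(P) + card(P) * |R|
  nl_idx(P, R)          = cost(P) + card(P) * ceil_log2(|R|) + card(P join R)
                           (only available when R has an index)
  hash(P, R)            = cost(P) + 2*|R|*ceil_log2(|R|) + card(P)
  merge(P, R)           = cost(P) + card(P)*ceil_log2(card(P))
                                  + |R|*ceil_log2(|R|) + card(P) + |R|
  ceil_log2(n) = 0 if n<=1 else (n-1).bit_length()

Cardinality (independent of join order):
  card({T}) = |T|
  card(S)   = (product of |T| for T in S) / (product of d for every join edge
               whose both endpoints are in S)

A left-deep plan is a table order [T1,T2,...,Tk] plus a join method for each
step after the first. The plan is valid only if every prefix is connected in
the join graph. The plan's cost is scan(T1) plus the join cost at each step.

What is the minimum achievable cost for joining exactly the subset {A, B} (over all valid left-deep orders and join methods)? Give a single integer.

Selinger DP over subsets of {A,B}:
  {B}: scan cost=300, card=300
  {A}: scan cost=250, card=250
  {AB}: card=1500; try (B,nl_idx)→4000, (A,nl_idx)→4200, (A,hash)→4600, (B,merge)→5500, (A,merge)→5550, (B,hash)→5900 …(+2); best=4000 via (B,nl_idx)

4000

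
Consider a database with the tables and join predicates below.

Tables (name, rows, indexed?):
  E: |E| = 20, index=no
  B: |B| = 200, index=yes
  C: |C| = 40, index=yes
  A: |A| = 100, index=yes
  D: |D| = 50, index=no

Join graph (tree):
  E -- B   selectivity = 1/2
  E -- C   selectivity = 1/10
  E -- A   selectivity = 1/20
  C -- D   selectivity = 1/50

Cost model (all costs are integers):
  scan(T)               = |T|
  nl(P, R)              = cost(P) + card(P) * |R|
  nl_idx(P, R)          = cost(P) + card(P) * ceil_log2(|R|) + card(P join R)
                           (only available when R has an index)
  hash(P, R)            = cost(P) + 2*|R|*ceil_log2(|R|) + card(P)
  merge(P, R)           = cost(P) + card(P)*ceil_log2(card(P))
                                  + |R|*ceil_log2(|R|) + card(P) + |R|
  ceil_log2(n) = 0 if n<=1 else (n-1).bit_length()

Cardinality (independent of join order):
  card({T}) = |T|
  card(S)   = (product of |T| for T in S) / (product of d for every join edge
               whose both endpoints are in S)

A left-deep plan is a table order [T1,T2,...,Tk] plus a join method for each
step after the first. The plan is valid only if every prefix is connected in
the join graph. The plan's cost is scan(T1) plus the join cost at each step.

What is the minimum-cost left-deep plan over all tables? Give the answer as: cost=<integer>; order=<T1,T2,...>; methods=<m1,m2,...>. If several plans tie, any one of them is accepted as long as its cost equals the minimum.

Selinger DP (subsets sized 1..n):
  {E}: scan cost=20, card=20
  {B}: scan cost=200, card=200
  {C}: scan cost=40, card=40
  {A}: scan cost=100, card=100
  {D}: scan cost=50, card=50
  {BE}: card=2000; try (E,hash)→600, (B,merge)→1940, (E,merge)→2120, (B,nl_idx)→2180, (B,hash)→3240, (B,nl)→4020 …(+1); best=600 via (E,hash)
  {CE}: card=80; try (C,nl_idx)→220, (E,hash)→280, (C,merge)→420, (E,merge)→440, (C,hash)→520, (C,nl)→820 …(+1); best=220 via (C,nl_idx)
  {AE}: card=100; try (A,nl_idx)→260, (E,hash)→400, (A,merge)→940, (E,merge)→1020, (A,hash)→1440, (A,nl)→2020 …(+1); best=260 via (A,nl_idx)
  {CD}: card=40; try (C,nl_idx)→390, (C,hash)→580, (D,merge)→670, (D,hash)→680, (C,merge)→680, (D,nl)→2040 …(+1); best=390 via (C,nl_idx)
  {BCE}: card=8000; try (B,merge)→2660, (C,hash)→3080, (B,hash)→3500, (B,nl_idx)→8860, (B,nl)→16220, (C,nl_idx)→20600 …(+2); best=2660 via (B,merge)
  {ABE}: card=10000; try (B,merge)→2860, (B,hash)→3560, (A,hash)→4000, (B,nl_idx)→11060, (B,nl)→20260, (A,nl_idx)→24600 …(+2); best=2860 via (B,merge)
  {ACE}: card=400; try (C,hash)→840, (A,nl_idx)→1180, (C,nl_idx)→1260, (C,merge)→1340, (A,merge)→1660, (A,hash)→1700 …(+2); best=840 via (C,hash)
  {CDE}: card=80; try (E,hash)→630, (E,merge)→790, (D,hash)→900, (E,nl)→1190, (D,merge)→1210, (D,nl)→4220; best=630 via (E,hash)
  {ABCE}: card=40000; try (B,hash)→4440, (B,merge)→6640, (A,hash)→12060, (C,hash)→13340, (B,nl_idx)→44040, (B,nl)→80840 …(+6); best=4440 via (B,hash)
  {BCDE}: card=8000; try (B,merge)→3070, (B,hash)→3910, (B,nl_idx)→9270, (D,hash)→11260, (B,nl)→16630, (D,merge)→115010 …(+1); best=3070 via (B,merge)
  {ACDE}: card=400; try (A,nl_idx)→1590, (D,hash)→1840, (A,merge)→2070, (A,hash)→2110, (D,merge)→5190, (A,nl)→8630 …(+1); best=1590 via (A,nl_idx)
  {ABCDE}: card=40000; try (B,hash)→5190, (B,merge)→7390, (A,hash)→12470, (B,nl_idx)→44790, (D,hash)→45040, (B,nl)→81590 …(+5); best=5190 via (B,hash)

cost=5190; order=D,C,E,A,B; methods=nl_idx,hash,nl_idx,hash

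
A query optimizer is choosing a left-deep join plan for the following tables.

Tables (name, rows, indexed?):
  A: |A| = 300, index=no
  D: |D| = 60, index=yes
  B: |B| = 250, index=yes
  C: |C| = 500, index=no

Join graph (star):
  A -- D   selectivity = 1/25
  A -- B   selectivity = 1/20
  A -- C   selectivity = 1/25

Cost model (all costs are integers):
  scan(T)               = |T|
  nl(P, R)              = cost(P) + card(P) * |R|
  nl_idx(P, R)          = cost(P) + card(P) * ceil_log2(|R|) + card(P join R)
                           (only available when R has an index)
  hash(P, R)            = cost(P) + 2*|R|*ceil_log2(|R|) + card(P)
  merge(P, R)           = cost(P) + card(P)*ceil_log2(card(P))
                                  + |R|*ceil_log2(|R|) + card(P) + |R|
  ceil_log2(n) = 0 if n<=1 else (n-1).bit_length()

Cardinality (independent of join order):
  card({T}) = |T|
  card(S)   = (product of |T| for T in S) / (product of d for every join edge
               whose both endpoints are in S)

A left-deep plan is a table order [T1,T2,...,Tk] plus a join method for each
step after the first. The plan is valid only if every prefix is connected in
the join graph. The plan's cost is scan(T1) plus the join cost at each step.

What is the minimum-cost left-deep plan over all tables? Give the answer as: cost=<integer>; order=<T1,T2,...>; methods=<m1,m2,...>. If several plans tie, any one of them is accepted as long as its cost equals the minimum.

cost=24040; order=A,D,B,C; methods=hash,hash,hash

Selinger DP (subsets sized 1..n):
  {A}: scan cost=300, card=300
  {D}: scan cost=60, card=60
  {B}: scan cost=250, card=250
  {C}: scan cost=500, card=500
  {AD}: card=720; try (D,hash)→1320, (D,nl_idx)→2820, (A,merge)→3480, (D,merge)→3720, (A,hash)→5520, (A,nl)→18060 …(+1); best=1320 via (D,hash)
  {AB}: card=3750; try (B,hash)→4600, (A,merge)→5500, (B,merge)→5550, (A,hash)→5900, (B,nl_idx)→6450, (A,nl)→75250 …(+1); best=4600 via (B,hash)
  {AC}: card=6000; try (A,hash)→6400, (C,merge)→8300, (A,merge)→8500, (C,hash)→9600, (C,nl)→150300, (A,nl)→150500; best=6400 via (A,hash)
  {ABD}: card=9000; try (B,hash)→6040, (D,hash)→9070, (B,merge)→11490, (B,nl_idx)→16080, (D,nl_idx)→36100, (D,merge)→53770 …(+2); best=6040 via (B,hash)
  {ACD}: card=14400; try (C,hash)→11040, (D,hash)→13120, (C,merge)→14240, (D,nl_idx)→56800, (D,merge)→90820, (C,nl)→361320 …(+1); best=11040 via (C,hash)
  {ABC}: card=75000; try (B,hash)→16400, (C,hash)→17350, (C,merge)→58350, (B,merge)→92650, (B,nl_idx)→129400, (B,nl)→1506400 …(+1); best=16400 via (B,hash)
  {ABCD}: card=180000; try (C,hash)→24040, (B,hash)→29440, (D,hash)→92120, (C,merge)→146040, (B,merge)→229290, (B,nl_idx)→306240 …(+5); best=24040 via (C,hash)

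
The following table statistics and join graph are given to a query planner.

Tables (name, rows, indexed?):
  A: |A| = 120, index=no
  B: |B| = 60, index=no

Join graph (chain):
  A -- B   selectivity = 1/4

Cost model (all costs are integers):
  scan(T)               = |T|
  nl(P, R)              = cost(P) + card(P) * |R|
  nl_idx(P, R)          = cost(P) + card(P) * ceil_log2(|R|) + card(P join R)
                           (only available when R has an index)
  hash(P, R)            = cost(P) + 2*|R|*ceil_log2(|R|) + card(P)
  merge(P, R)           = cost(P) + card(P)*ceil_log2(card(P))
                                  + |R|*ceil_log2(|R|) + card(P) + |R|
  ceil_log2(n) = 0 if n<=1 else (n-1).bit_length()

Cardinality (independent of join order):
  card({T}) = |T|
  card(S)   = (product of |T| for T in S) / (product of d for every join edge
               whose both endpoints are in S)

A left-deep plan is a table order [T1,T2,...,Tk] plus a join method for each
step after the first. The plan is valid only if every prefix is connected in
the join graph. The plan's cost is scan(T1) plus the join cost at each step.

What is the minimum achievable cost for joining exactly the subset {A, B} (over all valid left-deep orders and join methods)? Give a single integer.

Selinger DP over subsets of {A,B}:
  {A}: scan cost=120, card=120
  {B}: scan cost=60, card=60
  {AB}: card=1800; try (B,hash)→960, (A,merge)→1440, (B,merge)→1500, (A,hash)→1800, (A,nl)→7260, (B,nl)→7320; best=960 via (B,hash)

960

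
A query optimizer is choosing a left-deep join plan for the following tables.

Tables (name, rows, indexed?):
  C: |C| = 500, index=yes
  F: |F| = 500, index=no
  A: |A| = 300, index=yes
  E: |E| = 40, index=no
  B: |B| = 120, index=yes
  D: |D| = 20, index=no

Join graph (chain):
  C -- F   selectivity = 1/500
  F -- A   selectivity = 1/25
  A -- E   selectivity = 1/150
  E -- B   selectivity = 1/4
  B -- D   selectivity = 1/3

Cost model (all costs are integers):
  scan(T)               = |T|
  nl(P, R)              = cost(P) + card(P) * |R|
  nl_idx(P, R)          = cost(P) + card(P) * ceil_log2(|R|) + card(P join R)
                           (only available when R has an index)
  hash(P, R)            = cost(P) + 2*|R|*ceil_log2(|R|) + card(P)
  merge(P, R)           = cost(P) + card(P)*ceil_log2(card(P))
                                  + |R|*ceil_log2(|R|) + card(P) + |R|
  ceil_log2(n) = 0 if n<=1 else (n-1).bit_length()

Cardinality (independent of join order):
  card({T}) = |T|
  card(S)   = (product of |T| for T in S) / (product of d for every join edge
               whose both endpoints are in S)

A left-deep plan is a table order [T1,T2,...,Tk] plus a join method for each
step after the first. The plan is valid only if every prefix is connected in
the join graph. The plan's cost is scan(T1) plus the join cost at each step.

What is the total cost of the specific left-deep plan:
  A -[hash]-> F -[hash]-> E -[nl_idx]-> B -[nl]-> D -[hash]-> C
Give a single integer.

step 1: scan A: cost=300, card=300
step 2: join F via hash
    card(P join F) = 300*500/(25) = 6000
    cost = 300 + 2*500*9 + 300 = 9600
step 3: join E via hash
    card(P join E) = 6000*40/(150) = 1600
    cost = 9600 + 2*40*6 + 6000 = 16080
step 4: join B via nl_idx
    card(P join B) = 1600*120/(4) = 48000
    cost = 16080 + 1600*7 + 48000 = 75280
step 5: join D via nl
    card(P join D) = 48000*20/(3) = 320000
    cost = 75280 + 48000*20 = 1035280
step 6: join C via hash
    card(P join C) = 320000*500/(500) = 320000
    cost = 1035280 + 2*500*9 + 320000 = 1364280

1364280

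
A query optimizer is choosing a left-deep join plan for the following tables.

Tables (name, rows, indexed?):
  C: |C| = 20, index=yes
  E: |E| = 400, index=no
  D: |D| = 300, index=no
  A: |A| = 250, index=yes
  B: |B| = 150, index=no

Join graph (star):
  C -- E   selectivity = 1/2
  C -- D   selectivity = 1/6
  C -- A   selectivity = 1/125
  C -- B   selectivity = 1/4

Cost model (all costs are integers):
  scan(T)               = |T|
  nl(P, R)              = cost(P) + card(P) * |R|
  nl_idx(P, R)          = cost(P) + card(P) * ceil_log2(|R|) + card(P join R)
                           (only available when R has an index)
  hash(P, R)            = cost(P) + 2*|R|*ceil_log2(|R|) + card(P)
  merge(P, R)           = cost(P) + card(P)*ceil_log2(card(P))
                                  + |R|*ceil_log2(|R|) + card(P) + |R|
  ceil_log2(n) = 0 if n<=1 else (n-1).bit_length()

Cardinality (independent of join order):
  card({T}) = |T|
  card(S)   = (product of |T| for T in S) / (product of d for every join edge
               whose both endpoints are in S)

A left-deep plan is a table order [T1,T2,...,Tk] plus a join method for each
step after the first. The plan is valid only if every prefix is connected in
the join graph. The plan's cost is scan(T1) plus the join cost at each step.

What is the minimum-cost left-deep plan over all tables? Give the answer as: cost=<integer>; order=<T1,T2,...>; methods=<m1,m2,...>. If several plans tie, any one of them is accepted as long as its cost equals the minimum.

cost=90100; order=C,A,D,B,E; methods=nl_idx,merge,hash,hash

Selinger DP (subsets sized 1..n):
  {C}: scan cost=20, card=20
  {E}: scan cost=400, card=400
  {D}: scan cost=300, card=300
  {A}: scan cost=250, card=250
  {B}: scan cost=150, card=150
  {CE}: card=4000; try (C,hash)→1000, (E,merge)→4140, (C,merge)→4520, (C,nl_idx)→6400, (E,hash)→7240, (E,nl)→8020 …(+1); best=1000 via (C,hash)
  {CD}: card=1000; try (C,hash)→800, (C,nl_idx)→2800, (D,merge)→3140, (C,merge)→3420, (D,hash)→5440, (D,nl)→6020 …(+1); best=800 via (C,hash)
  {AC}: card=40; try (A,nl_idx)→220, (C,hash)→700, (C,nl_idx)→1540, (A,merge)→2390, (C,merge)→2620, (A,hash)→4040 …(+2); best=220 via (A,nl_idx)
  {BC}: card=750; try (C,hash)→500, (B,merge)→1490, (C,merge)→1620, (C,nl_idx)→1650, (B,hash)→2440, (B,nl)→3020 …(+1); best=500 via (C,hash)
  {CDE}: card=200000; try (E,hash)→9000, (D,hash)→10400, (E,merge)→15800, (D,merge)→56000, (E,nl)→400800, (D,nl)→1201000; best=9000 via (E,hash)
  {ACE}: card=8000; try (E,merge)→4500, (E,hash)→7460, (A,hash)→9000, (E,nl)→16220, (A,nl_idx)→41000, (A,merge)→55250 …(+1); best=4500 via (E,merge)
  {BCE}: card=150000; try (B,hash)→7400, (E,hash)→8450, (E,merge)→12750, (B,merge)→54350, (E,nl)→300500, (B,nl)→601000; best=7400 via (B,hash)
  {ACD}: card=2000; try (D,merge)→3500, (D,hash)→5660, (A,hash)→5800, (A,nl_idx)→10800, (D,nl)→12220, (A,merge)→14050 …(+1); best=3500 via (D,merge)
  {BCD}: card=37500; try (B,hash)→4200, (D,hash)→6650, (D,merge)→11750, (B,merge)→13150, (B,nl)→150800, (D,nl)→225500; best=4200 via (B,hash)
  {ABC}: card=1500; try (B,merge)→1850, (B,hash)→2660, (A,hash)→5250, (B,nl)→6220, (A,nl_idx)→8000, (A,merge)→11000 …(+1); best=1850 via (B,merge)
  {ACDE}: card=400000; try (E,hash)→12700, (D,hash)→17900, (E,merge)→31500, (D,merge)→119500, (A,hash)→213000, (E,nl)→803500 …(+4); best=12700 via (E,hash)
  {BCDE}: card=7500000; try (E,hash)→48900, (D,hash)→162800, (B,hash)→211400, (E,merge)→645700, (D,merge)→2860400, (B,merge)→3810350 …(+3); best=48900 via (E,hash)
  {ABCE}: card=300000; try (E,hash)→10550, (B,hash)→14900, (E,merge)→23850, (B,merge)→117850, (A,hash)→161400, (E,nl)→601850 …(+4); best=10550 via (E,hash)
  {ABCD}: card=75000; try (B,hash)→7900, (D,hash)→8750, (D,merge)→22850, (B,merge)→28850, (A,hash)→45700, (B,nl)→303500 …(+4); best=7900 via (B,hash)
  {ABCDE}: card=15000000; try (E,hash)→90100, (D,hash)→315950, (B,hash)→415100, (E,merge)→1361900, (D,merge)→6013550, (A,hash)→7552900 …(+7); best=90100 via (E,hash)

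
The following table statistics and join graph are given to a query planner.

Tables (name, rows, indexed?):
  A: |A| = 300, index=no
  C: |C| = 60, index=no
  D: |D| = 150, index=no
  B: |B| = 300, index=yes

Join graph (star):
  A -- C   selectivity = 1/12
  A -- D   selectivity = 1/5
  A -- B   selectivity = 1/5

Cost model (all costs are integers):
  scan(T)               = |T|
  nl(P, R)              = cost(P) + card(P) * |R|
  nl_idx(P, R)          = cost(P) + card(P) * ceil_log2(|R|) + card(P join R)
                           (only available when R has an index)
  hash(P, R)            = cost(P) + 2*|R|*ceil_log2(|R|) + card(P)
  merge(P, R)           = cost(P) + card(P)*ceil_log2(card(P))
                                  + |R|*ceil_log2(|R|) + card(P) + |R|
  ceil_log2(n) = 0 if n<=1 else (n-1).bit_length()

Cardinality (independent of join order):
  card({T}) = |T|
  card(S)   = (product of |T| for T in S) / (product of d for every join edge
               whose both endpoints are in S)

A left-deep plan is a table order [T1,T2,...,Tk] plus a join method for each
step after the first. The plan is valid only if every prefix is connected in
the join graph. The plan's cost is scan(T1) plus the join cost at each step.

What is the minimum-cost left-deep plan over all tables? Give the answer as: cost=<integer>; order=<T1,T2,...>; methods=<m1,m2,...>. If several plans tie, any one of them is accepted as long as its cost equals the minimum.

cost=55620; order=A,C,D,B; methods=hash,hash,hash

Selinger DP (subsets sized 1..n):
  {A}: scan cost=300, card=300
  {C}: scan cost=60, card=60
  {D}: scan cost=150, card=150
  {B}: scan cost=300, card=300
  {AC}: card=1500; try (C,hash)→1320, (A,merge)→3480, (C,merge)→3720, (A,hash)→5520, (A,nl)→18060, (C,nl)→18300; best=1320 via (C,hash)
  {AD}: card=9000; try (D,hash)→3000, (A,merge)→4500, (D,merge)→4650, (A,hash)→5700, (A,nl)→45150, (D,nl)→45300; best=3000 via (D,hash)
  {AB}: card=18000; try (B,hash)→6000, (A,hash)→6000, (B,merge)→6300, (A,merge)→6300, (B,nl_idx)→21000, (B,nl)→90300 …(+1); best=6000 via (B,hash)
  {ACD}: card=45000; try (D,hash)→5220, (C,hash)→12720, (D,merge)→20670, (C,merge)→138420, (D,nl)→226320, (C,nl)→543000; best=5220 via (D,hash)
  {ABC}: card=90000; try (B,hash)→8220, (B,merge)→22320, (C,hash)→24720, (B,nl_idx)→104820, (C,merge)→294420, (B,nl)→451320 …(+1); best=8220 via (B,hash)
  {ABD}: card=540000; try (B,hash)→17400, (D,hash)→26400, (B,merge)→141000, (D,merge)→295350, (B,nl_idx)→624000, (B,nl)→2703000 …(+1); best=17400 via (B,hash)
  {ABCD}: card=2700000; try (B,hash)→55620, (D,hash)→100620, (C,hash)→558120, (B,merge)→773220, (D,merge)→1629570, (B,nl_idx)→3110220 …(+4); best=55620 via (B,hash)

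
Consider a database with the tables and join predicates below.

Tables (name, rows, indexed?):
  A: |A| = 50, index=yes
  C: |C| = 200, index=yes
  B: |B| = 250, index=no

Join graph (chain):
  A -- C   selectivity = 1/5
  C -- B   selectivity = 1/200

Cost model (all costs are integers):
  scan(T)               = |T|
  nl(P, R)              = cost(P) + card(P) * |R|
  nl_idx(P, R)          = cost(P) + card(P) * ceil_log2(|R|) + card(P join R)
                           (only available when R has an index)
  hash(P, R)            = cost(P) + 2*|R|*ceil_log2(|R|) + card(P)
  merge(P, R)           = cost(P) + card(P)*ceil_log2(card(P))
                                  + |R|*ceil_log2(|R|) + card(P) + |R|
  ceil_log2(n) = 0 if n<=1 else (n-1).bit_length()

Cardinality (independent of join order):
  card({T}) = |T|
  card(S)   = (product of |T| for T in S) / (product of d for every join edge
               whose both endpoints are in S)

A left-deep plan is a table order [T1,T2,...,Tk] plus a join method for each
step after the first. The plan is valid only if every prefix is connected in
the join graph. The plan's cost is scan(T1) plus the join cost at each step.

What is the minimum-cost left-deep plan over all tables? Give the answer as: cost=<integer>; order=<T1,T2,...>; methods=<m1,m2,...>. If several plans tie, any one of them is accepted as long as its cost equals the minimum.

Selinger DP (subsets sized 1..n):
  {A}: scan cost=50, card=50
  {C}: scan cost=200, card=200
  {B}: scan cost=250, card=250
  {AC}: card=2000; try (A,hash)→1000, (C,merge)→2200, (A,merge)→2350, (C,nl_idx)→2450, (C,hash)→3300, (A,nl_idx)→3400 …(+2); best=1000 via (A,hash)
  {BC}: card=250; try (C,nl_idx)→2500, (C,hash)→3700, (B,merge)→4250, (C,merge)→4300, (B,hash)→4400, (B,nl)→50200 …(+1); best=2500 via (C,nl_idx)
  {ABC}: card=2500; try (A,hash)→3350, (A,merge)→5100, (A,nl_idx)→6500, (B,hash)→7000, (A,nl)→15000, (B,merge)→27250 …(+1); best=3350 via (A,hash)

cost=3350; order=B,C,A; methods=nl_idx,hash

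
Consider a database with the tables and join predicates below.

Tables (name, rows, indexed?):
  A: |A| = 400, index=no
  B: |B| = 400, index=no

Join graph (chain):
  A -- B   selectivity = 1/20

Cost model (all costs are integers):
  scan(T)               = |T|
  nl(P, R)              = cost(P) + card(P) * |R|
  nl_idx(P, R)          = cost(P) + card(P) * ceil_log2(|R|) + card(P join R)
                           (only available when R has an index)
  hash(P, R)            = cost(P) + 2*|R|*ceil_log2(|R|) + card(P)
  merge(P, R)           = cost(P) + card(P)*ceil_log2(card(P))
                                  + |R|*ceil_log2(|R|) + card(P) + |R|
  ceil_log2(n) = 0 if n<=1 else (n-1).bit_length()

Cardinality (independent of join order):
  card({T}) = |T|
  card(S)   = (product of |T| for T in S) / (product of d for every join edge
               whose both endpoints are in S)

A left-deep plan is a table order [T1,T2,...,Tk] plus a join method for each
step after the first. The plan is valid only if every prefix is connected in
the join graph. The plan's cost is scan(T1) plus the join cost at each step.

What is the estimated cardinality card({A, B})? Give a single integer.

Tables in S: A(400), B(400)
Edges inside S: A-B(d=20)
numerator = 400 * 400 = 160000
denominator = 20 = 20
card(S) = 160000 / 20 = 8000

8000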